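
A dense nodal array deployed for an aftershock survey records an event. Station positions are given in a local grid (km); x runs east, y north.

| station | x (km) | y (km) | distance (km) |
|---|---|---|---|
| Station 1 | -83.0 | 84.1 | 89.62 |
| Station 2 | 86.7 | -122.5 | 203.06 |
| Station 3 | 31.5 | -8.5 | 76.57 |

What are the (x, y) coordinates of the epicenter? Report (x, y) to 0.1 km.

Circle about each station: (x + 83.0)² + (y − 84.1)² = 89.62²; (x − 86.7)² + (y + 122.5)² = 203.06²; (x − 31.5)² + (y + 8.5)² = 76.57².
Subtracting the Station 1 equation from the Station 2 and Station 3 equations removes the quadratic terms:
339.4 x − 413.2 y = -24640.29
229.0 x − 185.2 y = -10728.53
Solving the 2×2 system: x ≈ 4.1, y ≈ 63.0 km.
Check against Station 1 (with the unrounded x, y): √((x + 83.0)²+(y − 84.1)²) = 89.62 ≈ 89.62 km. ✓

x ≈ 4.1 km, y ≈ 63.0 km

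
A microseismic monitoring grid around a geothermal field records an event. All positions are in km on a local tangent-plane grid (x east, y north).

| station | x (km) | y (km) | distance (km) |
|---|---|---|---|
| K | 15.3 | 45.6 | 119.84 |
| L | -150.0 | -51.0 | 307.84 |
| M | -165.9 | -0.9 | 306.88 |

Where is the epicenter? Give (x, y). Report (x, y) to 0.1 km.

x ≈ 132.2 km, y ≈ 72.0 km

Circle about each station: (x − 15.3)² + (y − 45.6)² = 119.84²; (x + 150.0)² + (y + 51.0)² = 307.84²; (x + 165.9)² + (y + 0.9)² = 306.88².
Subtracting pairs of circle equations eliminates x²+y² and gives linear equations (the radical axes):
-330.6 x − 193.2 y = -57616.29
-362.4 x − 93.0 y = -54603.54
Solving the 2×2 system: x ≈ 132.2, y ≈ 72.0 km.
Check against K (with the unrounded x, y): √((x − 15.3)²+(y − 45.6)²) = 119.84 ≈ 119.84 km. ✓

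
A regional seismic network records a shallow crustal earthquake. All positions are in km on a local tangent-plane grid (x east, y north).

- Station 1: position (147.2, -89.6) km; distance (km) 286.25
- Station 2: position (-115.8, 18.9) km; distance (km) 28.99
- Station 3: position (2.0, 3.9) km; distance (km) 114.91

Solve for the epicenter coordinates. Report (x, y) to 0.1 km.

-105.0 km east, 45.8 km north

Circle about each station: (x − 147.2)² + (y + 89.6)² = 286.25²; (x + 115.8)² + (y − 18.9)² = 28.99²; (x − 2.0)² + (y − 3.9)² = 114.91².
Subtracting the Station 1 equation from the Station 2 and Station 3 equations removes the quadratic terms:
-526.0 x + 217.0 y = 65169.49
-290.4 x + 187.0 y = 39057.96
Solving the 2×2 system: x ≈ -105.0, y ≈ 45.8 km.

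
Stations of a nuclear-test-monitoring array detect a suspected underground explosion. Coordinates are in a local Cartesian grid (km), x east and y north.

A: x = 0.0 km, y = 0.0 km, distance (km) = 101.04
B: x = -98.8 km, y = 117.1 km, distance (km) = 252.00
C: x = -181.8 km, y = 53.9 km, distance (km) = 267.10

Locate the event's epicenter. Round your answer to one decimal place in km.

42.0 km east, -91.9 km north

Circle about each station: x² + y² = 101.04²; (x + 98.8)² + (y − 117.1)² = 252.00²; (x + 181.8)² + (y − 53.9)² = 267.10².
Subtracting the A equation from the B and C equations removes the quadratic terms:
-197.6 x + 234.2 y = -29821.07
-363.6 x + 107.8 y = -25176.88
Solving the 2×2 system: x ≈ 42.0, y ≈ -91.9 km.
Check against A (with the unrounded x, y): √(x²+y²) = 101.04 ≈ 101.04 km. ✓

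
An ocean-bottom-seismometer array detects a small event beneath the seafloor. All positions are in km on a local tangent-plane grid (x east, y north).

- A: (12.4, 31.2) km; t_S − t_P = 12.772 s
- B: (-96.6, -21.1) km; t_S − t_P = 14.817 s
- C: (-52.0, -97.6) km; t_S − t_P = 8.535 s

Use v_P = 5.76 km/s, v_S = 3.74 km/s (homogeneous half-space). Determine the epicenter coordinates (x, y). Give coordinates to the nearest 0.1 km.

(38.9, -102.4)

Distance from S−P lag: d = Δt · v_P v_S / (v_P − v_S) = Δt · (5.76·3.74)/(5.76−3.74) ≈ 10.6646·Δt.
So d_A = 136.21, d_B = 158.02, d_C = 91.02 km.
Circle about each station: (x − 12.4)² + (y − 31.2)² = 136.21²; (x + 96.6)² + (y + 21.1)² = 158.02²; (x + 52.0)² + (y + 97.6)² = 91.02².
Subtracting the A equation from the B and C equations removes the quadratic terms:
-218.0 x − 104.6 y = 2232.41
-128.8 x − 257.6 y = 21371.08
Solving the 2×2 system: x ≈ 38.9, y ≈ -102.4 km.
Check against A (with the unrounded x, y): √((x − 12.4)²+(y − 31.2)²) = 136.21 ≈ 136.21 km. ✓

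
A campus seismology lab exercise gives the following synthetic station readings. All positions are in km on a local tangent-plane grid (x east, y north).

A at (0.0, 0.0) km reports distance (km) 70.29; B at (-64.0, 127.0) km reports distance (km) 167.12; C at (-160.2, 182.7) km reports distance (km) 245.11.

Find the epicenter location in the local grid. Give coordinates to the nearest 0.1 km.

Circle about each station: x² + y² = 70.29²; (x + 64.0)² + (y − 127.0)² = 167.12²; (x + 160.2)² + (y − 182.7)² = 245.11².
Subtracting pairs of circle equations eliminates x²+y² and gives linear equations (the radical axes):
-128.0 x + 254.0 y = -2763.41
-320.4 x + 365.4 y = 3905.10
Solving the 2×2 system: x ≈ -57.8, y ≈ -40.0 km.

(-57.8, -40.0)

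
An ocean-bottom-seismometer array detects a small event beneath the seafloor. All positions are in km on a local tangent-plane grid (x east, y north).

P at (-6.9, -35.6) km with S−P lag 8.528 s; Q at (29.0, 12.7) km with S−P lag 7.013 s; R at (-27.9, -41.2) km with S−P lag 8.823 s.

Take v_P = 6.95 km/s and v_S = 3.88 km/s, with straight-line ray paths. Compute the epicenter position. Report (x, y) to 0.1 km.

-27.9 km east, 36.3 km north

Distance from S−P lag: d = Δt · v_P v_S / (v_P − v_S) = Δt · (6.95·3.88)/(6.95−3.88) ≈ 8.7837·Δt.
So d_P = 74.91, d_Q = 61.60, d_R = 77.50 km.
Circle about each station: (x + 6.9)² + (y + 35.6)² = 74.91²; (x − 29.0)² + (y − 12.7)² = 61.60²; (x + 27.9)² + (y + 41.2)² = 77.50².
Subtracting the P equation from the Q and R equations removes the quadratic terms:
71.8 x + 96.6 y = 1504.27
-42.0 x − 11.2 y = 766.14
Solving the 2×2 system: x ≈ -27.9, y ≈ 36.3 km.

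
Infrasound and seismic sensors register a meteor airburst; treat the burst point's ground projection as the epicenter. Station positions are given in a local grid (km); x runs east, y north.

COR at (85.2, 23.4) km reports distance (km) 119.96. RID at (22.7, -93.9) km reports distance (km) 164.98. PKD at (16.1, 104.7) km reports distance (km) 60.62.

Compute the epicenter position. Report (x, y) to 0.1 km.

x ≈ -28.0 km, y ≈ 63.1 km

Circle about each station: (x − 85.2)² + (y − 23.4)² = 119.96²; (x − 22.7)² + (y + 93.9)² = 164.98²; (x − 16.1)² + (y − 104.7)² = 60.62².
Subtracting pairs of circle equations eliminates x²+y² and gives linear equations (the radical axes):
-125.0 x − 234.6 y = -11302.10
-138.2 x + 162.6 y = 14130.32
Solving the 2×2 system: x ≈ -28.0, y ≈ 63.1 km.
Check against COR (with the unrounded x, y): √((x − 85.2)²+(y − 23.4)²) = 119.97 ≈ 119.96 km. ✓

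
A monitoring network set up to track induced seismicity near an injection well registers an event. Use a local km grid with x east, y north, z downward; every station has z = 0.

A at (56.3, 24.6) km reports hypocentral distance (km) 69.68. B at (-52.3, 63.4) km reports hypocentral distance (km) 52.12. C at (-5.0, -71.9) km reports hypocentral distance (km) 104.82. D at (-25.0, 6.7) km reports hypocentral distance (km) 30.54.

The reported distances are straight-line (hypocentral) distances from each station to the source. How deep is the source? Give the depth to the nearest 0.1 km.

Each station gives a sphere (x−x_i)² + (y−y_i)² + z² = d_i² (stations at z=0).
Subtracting the A sphere from B and C: z² cancels, leaving linear equations in x and y:
-217.2 x + 77.6 y = 5118.81
-122.6 x − 193.0 y = -4712.17
Solving: x ≈ -12.098, y ≈ 32.101 km (keep extra digits for the depth step; rounded: -12.1, 32.1).
Then from the A sphere: z² = 69.68² − (x − 56.3)² − (y − 24.6)² with x = -12.098, y = 32.101, so z ≈ 10.989 ≈ 11.0 km.
Check against D (with the unrounded solution): distance 30.53 ≈ 30.54 km. ✓

depth ≈ 11.0 km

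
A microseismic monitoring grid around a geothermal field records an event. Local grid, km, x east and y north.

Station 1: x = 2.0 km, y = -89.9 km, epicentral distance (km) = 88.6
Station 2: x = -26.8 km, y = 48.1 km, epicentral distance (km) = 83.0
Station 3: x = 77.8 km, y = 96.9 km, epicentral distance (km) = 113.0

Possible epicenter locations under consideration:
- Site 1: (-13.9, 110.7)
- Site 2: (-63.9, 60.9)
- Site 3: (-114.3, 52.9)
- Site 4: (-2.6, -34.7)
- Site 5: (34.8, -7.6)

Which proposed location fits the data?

For each candidate, compare |candidate − station| to the reported distance:
Site 1: residuals Station 1 112.6, Station 2 19.1, Station 3 20.3 → max 112.6 km
Site 2: residuals Station 1 76.0, Station 2 43.8, Station 3 33.2 → max 76.0 km
Site 3: residuals Station 1 95.6, Station 2 4.6, Station 3 84.1 → max 95.6 km
Site 4: residuals Station 1 33.2, Station 2 3.3, Station 3 41.2 → max 41.2 km
Site 5: residuals Station 1 0.0, Station 2 0.0, Station 3 0.0 → max 0.0 km
Only Site 5 has all residuals ≈ 0.

Site 5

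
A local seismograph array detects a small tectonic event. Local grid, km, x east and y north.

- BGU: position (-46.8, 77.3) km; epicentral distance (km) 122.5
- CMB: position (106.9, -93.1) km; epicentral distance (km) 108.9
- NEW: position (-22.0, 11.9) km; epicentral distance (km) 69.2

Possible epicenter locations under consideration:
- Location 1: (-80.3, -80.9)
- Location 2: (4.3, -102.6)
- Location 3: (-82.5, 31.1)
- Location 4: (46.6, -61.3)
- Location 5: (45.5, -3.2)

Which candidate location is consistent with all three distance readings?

For each candidate, compare |candidate − station| to the reported distance:
Location 1: residuals BGU 39.2, CMB 78.7, NEW 40.4 → max 78.7 km
Location 2: residuals BGU 64.5, CMB 5.9, NEW 48.3 → max 64.5 km
Location 3: residuals BGU 64.1, CMB 117.6, NEW 5.7 → max 117.6 km
Location 4: residuals BGU 44.6, CMB 40.7, NEW 31.1 → max 44.6 km
Location 5: residuals BGU 0.0, CMB 0.0, NEW 0.0 → max 0.0 km
Only Location 5 has all residuals ≈ 0.

Location 5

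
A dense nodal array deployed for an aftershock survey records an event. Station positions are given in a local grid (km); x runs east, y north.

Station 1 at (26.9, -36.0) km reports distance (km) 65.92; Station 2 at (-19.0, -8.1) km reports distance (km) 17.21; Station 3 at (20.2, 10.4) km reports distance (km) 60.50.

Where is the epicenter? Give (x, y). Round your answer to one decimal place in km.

Circle about each station: (x − 26.9)² + (y + 36.0)² = 65.92²; (x + 19.0)² + (y + 8.1)² = 17.21²; (x − 20.2)² + (y − 10.4)² = 60.50².
Subtracting pairs of circle equations eliminates x²+y² and gives linear equations (the radical axes):
-91.8 x + 55.8 y = 2456.26
-13.4 x + 92.8 y = -818.21
Solving the 2×2 system: x ≈ -35.2, y ≈ -13.9 km.

-35.2 km east, -13.9 km north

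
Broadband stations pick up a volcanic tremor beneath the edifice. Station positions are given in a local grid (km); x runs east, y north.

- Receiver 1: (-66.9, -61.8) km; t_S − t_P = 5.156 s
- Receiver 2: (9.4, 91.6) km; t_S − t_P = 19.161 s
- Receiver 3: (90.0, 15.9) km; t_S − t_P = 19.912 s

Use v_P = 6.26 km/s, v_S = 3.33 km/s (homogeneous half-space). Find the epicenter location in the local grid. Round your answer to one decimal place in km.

-42.4 km east, -34.5 km north

Distance from S−P lag: d = Δt · v_P v_S / (v_P − v_S) = Δt · (6.26·3.33)/(6.26−3.33) ≈ 7.1146·Δt.
So d_Receiver 1 = 36.68, d_Receiver 2 = 136.32, d_Receiver 3 = 141.67 km.
Circle about each station: (x + 66.9)² + (y + 61.8)² = 36.68²; (x − 9.4)² + (y − 91.6)² = 136.32²; (x − 90.0)² + (y − 15.9)² = 141.67².
Subtracting pairs of circle equations eliminates x²+y² and gives linear equations (the radical axes):
152.6 x + 306.8 y = -17053.65
313.8 x + 155.4 y = -18667.01
Solving the 2×2 system: x ≈ -42.4, y ≈ -34.5 km.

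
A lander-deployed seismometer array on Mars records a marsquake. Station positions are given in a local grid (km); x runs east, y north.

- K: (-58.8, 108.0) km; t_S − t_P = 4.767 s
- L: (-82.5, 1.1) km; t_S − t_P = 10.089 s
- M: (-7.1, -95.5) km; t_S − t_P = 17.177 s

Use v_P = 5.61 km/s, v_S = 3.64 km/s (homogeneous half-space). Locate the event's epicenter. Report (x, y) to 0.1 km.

(-16.6, 82.3)

Distance from S−P lag: d = Δt · v_P v_S / (v_P − v_S) = Δt · (5.61·3.64)/(5.61−3.64) ≈ 10.3657·Δt.
So d_K = 49.41, d_L = 104.58, d_M = 178.05 km.
Circle about each station: (x + 58.8)² + (y − 108.0)² = 49.41²; (x + 82.5)² + (y − 1.1)² = 104.58²; (x + 7.1)² + (y + 95.5)² = 178.05².
Subtracting the K equation from the L and M equations removes the quadratic terms:
-47.4 x − 213.8 y = -16809.61
103.4 x − 407.0 y = -35211.23
Solving the 2×2 system: x ≈ -16.6, y ≈ 82.3 km.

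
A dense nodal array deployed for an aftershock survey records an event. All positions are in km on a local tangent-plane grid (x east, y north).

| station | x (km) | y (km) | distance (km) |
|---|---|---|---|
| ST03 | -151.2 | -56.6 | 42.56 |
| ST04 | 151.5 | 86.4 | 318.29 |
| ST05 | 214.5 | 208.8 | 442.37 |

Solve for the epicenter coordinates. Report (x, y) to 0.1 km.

Circle about each station: (x + 151.2)² + (y + 56.6)² = 42.56²; (x − 151.5)² + (y − 86.4)² = 318.29²; (x − 214.5)² + (y − 208.8)² = 442.37².
Subtracting the ST03 equation from the ST04 and ST05 equations removes the quadratic terms:
605.4 x + 286.0 y = -95144.96
731.4 x + 530.8 y = -130337.17
Solving the 2×2 system: x ≈ -117.9, y ≈ -83.1 km.
Check against ST03 (with the unrounded x, y): √((x + 151.2)²+(y + 56.6)²) = 42.52 ≈ 42.56 km. ✓

x ≈ -117.9 km, y ≈ -83.1 km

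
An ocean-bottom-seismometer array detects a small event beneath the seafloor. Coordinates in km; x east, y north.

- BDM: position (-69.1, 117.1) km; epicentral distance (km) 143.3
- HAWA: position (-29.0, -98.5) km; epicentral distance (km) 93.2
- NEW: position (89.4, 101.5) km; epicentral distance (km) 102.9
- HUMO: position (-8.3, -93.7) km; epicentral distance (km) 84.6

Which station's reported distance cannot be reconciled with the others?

NEW

Solve using three stations at a time. Using BDM, HAWA, HUMO (subtract circle equations pairwise → linear system) gives (x, y) ≈ (-1.8, -9.4).
Distances from that point to each station vs reported:
  BDM: calculated 143.3 vs reported 143.3 → residual 0.0 km
  HAWA: calculated 93.2 vs reported 93.2 → residual 0.0 km
  NEW: calculated 143.6 vs reported 102.9 → residual 40.7 km
  HUMO: calculated 84.6 vs reported 84.6 → residual 0.0 km
BDM, HAWA, HUMO are mutually consistent (residuals ≈ 0); NEW is off by 40.7 km.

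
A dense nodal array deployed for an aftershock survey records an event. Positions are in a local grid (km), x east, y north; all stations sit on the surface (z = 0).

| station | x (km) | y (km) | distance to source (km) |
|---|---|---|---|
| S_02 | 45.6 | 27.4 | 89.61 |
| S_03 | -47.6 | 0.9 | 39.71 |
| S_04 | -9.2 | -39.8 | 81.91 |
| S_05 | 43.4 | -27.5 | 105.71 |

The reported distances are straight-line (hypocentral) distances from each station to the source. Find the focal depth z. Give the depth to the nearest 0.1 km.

Each station gives a sphere (x−x_i)² + (y−y_i)² + z² = d_i² (stations at z=0).
Subtracting the S_02 sphere from S_03 and S_04: z² cancels, leaving linear equations in x and y:
-186.4 x − 53.0 y = 5889.52
-109.6 x − 134.4 y = 159.26
Solving: x ≈ -40.695, y ≈ 32.001 km (keep extra digits for the depth step; rounded: -40.7, 32.0).
Then from the S_02 sphere: z² = 89.61² − (x − 45.6)² − (y − 27.4)² with x = -40.695, y = 32.001, so z ≈ 23.706 ≈ 23.7 km.
Check against S_05 (with the unrounded solution): distance 105.71 ≈ 105.71 km. ✓

z ≈ 23.7 km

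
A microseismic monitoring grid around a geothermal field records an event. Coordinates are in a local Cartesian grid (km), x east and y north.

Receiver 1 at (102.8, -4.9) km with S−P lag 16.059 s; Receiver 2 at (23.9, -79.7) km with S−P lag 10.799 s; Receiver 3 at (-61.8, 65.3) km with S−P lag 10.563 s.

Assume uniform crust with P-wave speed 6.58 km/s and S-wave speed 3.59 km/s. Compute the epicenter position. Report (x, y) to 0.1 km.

(-24.0, -9.1)

Distance from S−P lag: d = Δt · v_P v_S / (v_P − v_S) = Δt · (6.58·3.59)/(6.58−3.59) ≈ 7.9004·Δt.
So d_Receiver 1 = 126.87, d_Receiver 2 = 85.32, d_Receiver 3 = 83.45 km.
Circle about each station: (x − 102.8)² + (y + 4.9)² = 126.87²; (x − 23.9)² + (y + 79.7)² = 85.32²; (x + 61.8)² + (y − 65.3)² = 83.45².
Subtracting the Receiver 1 equation from the Receiver 2 and Receiver 3 equations removes the quadratic terms:
-157.8 x − 149.6 y = 5147.94
-329.2 x + 140.4 y = 6623.57
Solving the 2×2 system: x ≈ -24.0, y ≈ -9.1 km.
Check against Receiver 1 (with the unrounded x, y): √((x − 102.8)²+(y + 4.9)²) = 126.87 ≈ 126.87 km. ✓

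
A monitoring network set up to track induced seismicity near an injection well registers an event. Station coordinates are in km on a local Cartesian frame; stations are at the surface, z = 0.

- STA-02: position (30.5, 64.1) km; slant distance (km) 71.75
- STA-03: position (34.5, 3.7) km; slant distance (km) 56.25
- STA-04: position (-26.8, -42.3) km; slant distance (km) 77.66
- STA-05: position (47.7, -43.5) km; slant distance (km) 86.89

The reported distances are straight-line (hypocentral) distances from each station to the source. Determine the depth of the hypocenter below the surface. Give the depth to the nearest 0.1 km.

Each station gives a sphere (x−x_i)² + (y−y_i)² + z² = d_i² (stations at z=0).
Subtracting the STA-02 sphere from STA-03 and STA-04: z² cancels, leaving linear equations in x and y:
8.0 x − 120.8 y = -1851.12
-114.6 x − 212.8 y = -3414.54
Solving: x ≈ 1.194, y ≈ 15.403 km (keep extra digits for the depth step; rounded: 1.2, 15.4).
Then from the STA-02 sphere: z² = 71.75² − (x − 30.5)² − (y − 64.1)² with x = 1.194, y = 15.403, so z ≈ 43.793 ≈ 43.8 km.
Check against STA-05 (with the unrounded solution): distance 86.89 ≈ 86.89 km. ✓

z ≈ 43.8 km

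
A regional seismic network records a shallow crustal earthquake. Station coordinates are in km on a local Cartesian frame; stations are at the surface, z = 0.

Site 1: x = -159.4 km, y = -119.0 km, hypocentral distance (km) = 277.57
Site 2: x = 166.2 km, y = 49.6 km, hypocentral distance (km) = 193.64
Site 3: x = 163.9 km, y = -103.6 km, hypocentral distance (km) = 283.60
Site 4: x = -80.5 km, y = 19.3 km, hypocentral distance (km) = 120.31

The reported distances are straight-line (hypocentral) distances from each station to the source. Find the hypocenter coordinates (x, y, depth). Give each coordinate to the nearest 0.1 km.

Each station gives a sphere (x−x_i)² + (y−y_i)² + z² = d_i² (stations at z=0).
Subtracting the Site 1 sphere from Site 2 and Site 3: z² cancels, leaving linear equations in x and y:
651.2 x + 337.2 y = 30061.90
646.6 x + 30.8 y = -5357.05
Solving: x ≈ -13.801, y ≈ 115.804 km (keep extra digits for the depth step; rounded: -13.8, 115.8).
Then from the Site 1 sphere: z² = 277.57² − (x + 159.4)² − (y + 119.0)² with x = -13.801, y = 115.804, so z ≈ 26.704 ≈ 26.7 km.

(-13.8, 115.8, 26.7)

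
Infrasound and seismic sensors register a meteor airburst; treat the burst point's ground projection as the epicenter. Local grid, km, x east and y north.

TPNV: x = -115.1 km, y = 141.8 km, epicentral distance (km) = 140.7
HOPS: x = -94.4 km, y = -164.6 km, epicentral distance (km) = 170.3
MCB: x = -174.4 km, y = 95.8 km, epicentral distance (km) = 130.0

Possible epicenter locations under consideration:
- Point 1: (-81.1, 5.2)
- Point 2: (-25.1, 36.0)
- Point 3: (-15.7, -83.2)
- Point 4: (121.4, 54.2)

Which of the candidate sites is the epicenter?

For each candidate, compare |candidate − station| to the reported distance:
Point 1: residuals TPNV 0.1, HOPS 0.0, MCB 0.1 → max 0.1 km
Point 2: residuals TPNV 1.8, HOPS 41.9, MCB 30.8 → max 41.9 km
Point 3: residuals TPNV 105.3, HOPS 57.1, MCB 109.2 → max 109.2 km
Point 4: residuals TPNV 111.5, HOPS 137.0, MCB 168.7 → max 168.7 km
Only Point 1 has all residuals ≈ 0.

Point 1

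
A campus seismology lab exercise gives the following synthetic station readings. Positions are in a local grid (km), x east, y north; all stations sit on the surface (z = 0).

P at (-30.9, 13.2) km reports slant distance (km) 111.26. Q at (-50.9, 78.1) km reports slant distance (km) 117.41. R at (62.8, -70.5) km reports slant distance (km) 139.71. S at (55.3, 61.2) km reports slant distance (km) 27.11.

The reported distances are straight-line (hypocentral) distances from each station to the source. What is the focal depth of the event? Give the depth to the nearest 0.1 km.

25.3 km

Each station gives a sphere (x−x_i)² + (y−y_i)² + z² = d_i² (stations at z=0).
Subtracting the P sphere from Q and R: z² cancels, leaving linear equations in x and y:
-40.0 x + 129.8 y = 6155.05
187.4 x − 167.4 y = 644.94
Solving: x ≈ 63.197, y ≈ 66.895 km (keep extra digits for the depth step; rounded: 63.2, 66.9).
Then from the P sphere: z² = 111.26² − (x + 30.9)² − (y − 13.2)² with x = 63.197, y = 66.895, so z ≈ 25.326 ≈ 25.3 km.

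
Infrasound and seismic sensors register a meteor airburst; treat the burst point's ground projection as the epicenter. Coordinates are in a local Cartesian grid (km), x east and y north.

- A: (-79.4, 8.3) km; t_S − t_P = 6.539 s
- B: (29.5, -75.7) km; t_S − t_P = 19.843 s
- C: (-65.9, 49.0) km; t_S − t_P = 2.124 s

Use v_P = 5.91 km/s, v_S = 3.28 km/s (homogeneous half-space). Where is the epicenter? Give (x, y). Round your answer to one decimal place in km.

(-50.4, 46.8)

Distance from S−P lag: d = Δt · v_P v_S / (v_P − v_S) = Δt · (5.91·3.28)/(5.91−3.28) ≈ 7.3706·Δt.
So d_A = 48.20, d_B = 146.26, d_C = 15.66 km.
Circle about each station: (x + 79.4)² + (y − 8.3)² = 48.20²; (x − 29.5)² + (y + 75.7)² = 146.26²; (x + 65.9)² + (y − 49.0)² = 15.66².
Subtracting the A equation from the B and C equations removes the quadratic terms:
217.8 x − 168.0 y = -18841.26
27.0 x + 81.4 y = 2448.56
Solving the 2×2 system: x ≈ -50.4, y ≈ 46.8 km.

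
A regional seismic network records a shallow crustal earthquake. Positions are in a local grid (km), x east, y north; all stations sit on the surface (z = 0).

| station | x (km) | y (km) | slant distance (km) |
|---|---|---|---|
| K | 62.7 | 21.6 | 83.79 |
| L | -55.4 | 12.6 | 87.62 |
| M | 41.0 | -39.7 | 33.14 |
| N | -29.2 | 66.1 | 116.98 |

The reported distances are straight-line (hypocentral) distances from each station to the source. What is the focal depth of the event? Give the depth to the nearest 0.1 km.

Each station gives a sphere (x−x_i)² + (y−y_i)² + z² = d_i² (stations at z=0).
Subtracting the K sphere from L and M: z² cancels, leaving linear equations in x and y:
-236.2 x − 18.0 y = -1826.43
-43.4 x − 122.6 y = 4781.74
Solving: x ≈ 11.002, y ≈ -42.897 km (keep extra digits for the depth step; rounded: 11.0, -42.9).
Then from the K sphere: z² = 83.79² − (x − 62.7)² − (y − 21.6)² with x = 11.002, y = -42.897, so z ≈ 13.719 ≈ 13.7 km.
Check against N (with the unrounded solution): distance 116.98 ≈ 116.98 km. ✓

depth ≈ 13.7 km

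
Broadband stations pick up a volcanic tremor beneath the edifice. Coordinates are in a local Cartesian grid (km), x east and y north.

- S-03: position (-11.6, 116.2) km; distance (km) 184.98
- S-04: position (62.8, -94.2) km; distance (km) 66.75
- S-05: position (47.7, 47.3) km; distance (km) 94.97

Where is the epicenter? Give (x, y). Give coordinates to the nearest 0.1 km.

(94.4, -35.4)

Circle about each station: (x + 11.6)² + (y − 116.2)² = 184.98²; (x − 62.8)² + (y + 94.2)² = 66.75²; (x − 47.7)² + (y − 47.3)² = 94.97².
Subtracting the S-03 equation from the S-04 and S-05 equations removes the quadratic terms:
148.8 x − 420.8 y = 28942.52
118.6 x − 137.8 y = 16073.88
Solving the 2×2 system: x ≈ 94.4, y ≈ -35.4 km.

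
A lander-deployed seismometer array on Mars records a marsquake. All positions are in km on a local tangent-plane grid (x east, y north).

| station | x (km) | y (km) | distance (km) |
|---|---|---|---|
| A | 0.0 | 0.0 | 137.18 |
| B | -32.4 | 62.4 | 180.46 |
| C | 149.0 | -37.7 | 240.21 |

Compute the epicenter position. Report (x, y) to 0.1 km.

Circle about each station: x² + y² = 137.18²; (x + 32.4)² + (y − 62.4)² = 180.46²; (x − 149.0)² + (y + 37.7)² = 240.21².
Subtracting pairs of circle equations eliminates x²+y² and gives linear equations (the radical axes):
-64.8 x + 124.8 y = -8803.94
298.0 x − 75.4 y = -15260.20
Solving the 2×2 system: x ≈ -79.5, y ≈ -111.8 km.
Check against A (with the unrounded x, y): √(x²+y²) = 137.21 ≈ 137.18 km. ✓

(-79.5, -111.8)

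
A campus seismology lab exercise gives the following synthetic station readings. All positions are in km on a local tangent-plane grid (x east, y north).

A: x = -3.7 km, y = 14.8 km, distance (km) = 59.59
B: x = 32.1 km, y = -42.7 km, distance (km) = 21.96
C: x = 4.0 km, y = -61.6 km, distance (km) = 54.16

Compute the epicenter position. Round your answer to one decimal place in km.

x ≈ 42.2 km, y ≈ -23.2 km

Circle about each station: (x + 3.7)² + (y − 14.8)² = 59.59²; (x − 32.1)² + (y + 42.7)² = 21.96²; (x − 4.0)² + (y + 61.6)² = 54.16².
Subtracting the A equation from the B and C equations removes the quadratic terms:
71.6 x − 115.0 y = 5689.70
15.4 x − 152.8 y = 4195.49
Solving the 2×2 system: x ≈ 42.2, y ≈ -23.2 km.
Check against A (with the unrounded x, y): √((x + 3.7)²+(y − 14.8)²) = 59.59 ≈ 59.59 km. ✓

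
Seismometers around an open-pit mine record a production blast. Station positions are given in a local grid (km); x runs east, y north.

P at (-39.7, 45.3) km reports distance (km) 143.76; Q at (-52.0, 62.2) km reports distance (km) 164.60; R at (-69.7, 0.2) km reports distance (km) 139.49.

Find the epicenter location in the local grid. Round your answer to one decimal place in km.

Circle about each station: (x + 39.7)² + (y − 45.3)² = 143.76²; (x + 52.0)² + (y − 62.2)² = 164.60²; (x + 69.7)² + (y − 0.2)² = 139.49².
Subtracting the P equation from the Q and R equations removes the quadratic terms:
-24.6 x + 33.8 y = -3481.56
-60.0 x − 90.2 y = 2439.43
Solving the 2×2 system: x ≈ 54.5, y ≈ -63.3 km.

x ≈ 54.5 km, y ≈ -63.3 km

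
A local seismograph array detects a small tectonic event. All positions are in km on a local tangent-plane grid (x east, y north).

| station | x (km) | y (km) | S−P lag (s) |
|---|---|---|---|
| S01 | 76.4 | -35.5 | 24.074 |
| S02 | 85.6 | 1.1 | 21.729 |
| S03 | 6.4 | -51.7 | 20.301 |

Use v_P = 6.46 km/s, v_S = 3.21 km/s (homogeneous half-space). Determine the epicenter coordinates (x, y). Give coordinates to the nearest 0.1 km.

Distance from S−P lag: d = Δt · v_P v_S / (v_P − v_S) = Δt · (6.46·3.21)/(6.46−3.21) ≈ 6.3805·Δt.
So d_S01 = 153.60, d_S02 = 138.64, d_S03 = 129.53 km.
Circle about each station: (x − 76.4)² + (y + 35.5)² = 153.60²; (x − 85.6)² + (y − 1.1)² = 138.64²; (x − 6.4)² + (y + 51.7)² = 129.53².
Subtracting pairs of circle equations eliminates x²+y² and gives linear equations (the radical axes):
18.4 x + 73.2 y = 4603.27
-140.0 x − 32.4 y = 2431.58
Solving the 2×2 system: x ≈ -33.9, y ≈ 71.4 km.

-33.9 km east, 71.4 km north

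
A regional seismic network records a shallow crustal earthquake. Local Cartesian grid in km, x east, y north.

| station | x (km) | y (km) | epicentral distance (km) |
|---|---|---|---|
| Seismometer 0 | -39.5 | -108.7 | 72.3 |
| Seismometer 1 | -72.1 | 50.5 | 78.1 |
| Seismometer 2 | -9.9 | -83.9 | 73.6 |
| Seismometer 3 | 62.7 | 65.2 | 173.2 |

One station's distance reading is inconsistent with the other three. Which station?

Seismometer 1

Solve using three stations at a time. Using Seismometer 0, Seismometer 2, Seismometer 3 (subtract circle equations pairwise → linear system) gives (x, y) ≈ (-71.7, -44.0).
Distances from that point to each station vs reported:
  Seismometer 0: calculated 72.3 vs reported 72.3 → residual 0.0 km
  Seismometer 1: calculated 94.5 vs reported 78.1 → residual 16.4 km
  Seismometer 2: calculated 73.6 vs reported 73.6 → residual 0.0 km
  Seismometer 3: calculated 173.2 vs reported 173.2 → residual 0.0 km
Seismometer 0, Seismometer 2, Seismometer 3 are mutually consistent (residuals ≈ 0); Seismometer 1 is off by 16.4 km.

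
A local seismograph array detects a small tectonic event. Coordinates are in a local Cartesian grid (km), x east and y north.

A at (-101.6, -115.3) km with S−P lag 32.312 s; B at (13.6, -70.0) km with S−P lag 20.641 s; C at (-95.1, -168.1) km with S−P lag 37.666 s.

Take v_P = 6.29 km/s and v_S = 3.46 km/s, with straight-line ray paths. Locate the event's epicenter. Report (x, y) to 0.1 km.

Distance from S−P lag: d = Δt · v_P v_S / (v_P − v_S) = Δt · (6.29·3.46)/(6.29−3.46) ≈ 7.6902·Δt.
So d_A = 248.49, d_B = 158.73, d_C = 289.66 km.
Circle about each station: (x + 101.6)² + (y + 115.3)² = 248.49²; (x − 13.6)² + (y + 70.0)² = 158.73²; (x + 95.1)² + (y + 168.1)² = 289.66².
Subtracting the A equation from the B and C equations removes the quadratic terms:
230.4 x + 90.6 y = 18020.38
13.0 x − 105.6 y = -8470.67
Solving the 2×2 system: x ≈ 44.5, y ≈ 85.7 km.
Check against A (with the unrounded x, y): √((x + 101.6)²+(y + 115.3)²) = 248.49 ≈ 248.49 km. ✓

x ≈ 44.5 km, y ≈ 85.7 km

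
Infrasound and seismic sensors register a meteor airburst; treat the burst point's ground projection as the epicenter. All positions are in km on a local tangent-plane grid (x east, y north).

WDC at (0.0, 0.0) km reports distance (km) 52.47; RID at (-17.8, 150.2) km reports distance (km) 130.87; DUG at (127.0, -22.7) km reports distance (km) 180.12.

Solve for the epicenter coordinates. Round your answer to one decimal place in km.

Circle about each station: x² + y² = 52.47²; (x + 17.8)² + (y − 150.2)² = 130.87²; (x − 127.0)² + (y + 22.7)² = 180.12².
Subtracting the WDC equation from the RID and DUG equations removes the quadratic terms:
-35.6 x + 300.4 y = 8503.02
254.0 x − 45.4 y = -13045.82
Solving the 2×2 system: x ≈ -47.3, y ≈ 22.7 km.
Check against WDC (with the unrounded x, y): √(x²+y²) = 52.47 ≈ 52.47 km. ✓

(-47.3, 22.7)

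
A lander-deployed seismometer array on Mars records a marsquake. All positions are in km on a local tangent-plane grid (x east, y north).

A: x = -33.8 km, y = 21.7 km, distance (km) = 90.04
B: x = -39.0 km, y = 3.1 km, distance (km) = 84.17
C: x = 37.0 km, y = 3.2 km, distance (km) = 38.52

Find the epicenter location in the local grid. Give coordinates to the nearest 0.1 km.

Circle about each station: (x + 33.8)² + (y − 21.7)² = 90.04²; (x + 39.0)² + (y − 3.1)² = 84.17²; (x − 37.0)² + (y − 3.2)² = 38.52².
Subtracting the A equation from the B and C equations removes the quadratic terms:
-10.4 x − 37.2 y = 939.89
141.6 x − 37.0 y = 6389.32
Solving the 2×2 system: x ≈ 35.9, y ≈ -35.3 km.
Check against A (with the unrounded x, y): √((x + 33.8)²+(y − 21.7)²) = 90.04 ≈ 90.04 km. ✓

(35.9, -35.3)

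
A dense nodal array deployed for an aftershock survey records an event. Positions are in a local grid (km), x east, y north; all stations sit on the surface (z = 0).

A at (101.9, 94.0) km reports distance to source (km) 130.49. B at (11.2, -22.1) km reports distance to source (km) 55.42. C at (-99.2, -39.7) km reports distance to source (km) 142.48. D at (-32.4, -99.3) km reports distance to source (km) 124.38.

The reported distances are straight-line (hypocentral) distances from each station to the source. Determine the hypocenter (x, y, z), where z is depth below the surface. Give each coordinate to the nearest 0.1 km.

x ≈ 29.6 km, y ≈ -3.1 km, depth ≈ 48.7 km

Each station gives a sphere (x−x_i)² + (y−y_i)² + z² = d_i² (stations at z=0).
Subtracting the A sphere from B and C: z² cancels, leaving linear equations in x and y:
-181.4 x − 232.2 y = -4649.50
-402.2 x − 267.4 y = -11075.79
Solving: x ≈ 29.599, y ≈ -3.100 km (keep extra digits for the depth step; rounded: 29.6, -3.1).
Then from the A sphere: z² = 130.49² − (x − 101.9)² − (y − 94.0)² with x = 29.599, y = -3.100, so z ≈ 48.701 ≈ 48.7 km.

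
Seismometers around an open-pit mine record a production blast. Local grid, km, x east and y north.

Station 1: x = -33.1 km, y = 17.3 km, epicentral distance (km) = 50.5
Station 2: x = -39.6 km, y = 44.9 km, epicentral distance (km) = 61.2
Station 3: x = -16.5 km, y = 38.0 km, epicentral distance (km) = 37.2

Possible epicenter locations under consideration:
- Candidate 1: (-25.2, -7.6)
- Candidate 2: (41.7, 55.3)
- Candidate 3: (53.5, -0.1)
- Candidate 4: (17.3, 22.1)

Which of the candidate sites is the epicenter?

Candidate 4

For each candidate, compare |candidate − station| to the reported distance:
Candidate 1: residuals Station 1 24.4, Station 2 6.8, Station 3 9.2 → max 24.4 km
Candidate 2: residuals Station 1 33.4, Station 2 20.8, Station 3 23.5 → max 33.4 km
Candidate 3: residuals Station 1 37.8, Station 2 42.2, Station 3 42.5 → max 42.5 km
Candidate 4: residuals Station 1 0.1, Station 2 0.1, Station 3 0.2 → max 0.2 km
Only Candidate 4 has all residuals ≈ 0.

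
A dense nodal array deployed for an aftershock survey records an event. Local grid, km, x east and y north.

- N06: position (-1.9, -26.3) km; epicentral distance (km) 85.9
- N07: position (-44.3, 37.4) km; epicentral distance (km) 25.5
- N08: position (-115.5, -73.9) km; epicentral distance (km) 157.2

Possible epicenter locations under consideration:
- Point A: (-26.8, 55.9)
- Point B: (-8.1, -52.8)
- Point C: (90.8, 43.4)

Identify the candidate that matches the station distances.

Point A

For each candidate, compare |candidate − station| to the reported distance:
Point A: residuals N06 0.0, N07 0.0, N08 0.0 → max 0.0 km
Point B: residuals N06 58.7, N07 71.7, N08 47.7 → max 71.7 km
Point C: residuals N06 30.1, N07 109.7, N08 80.1 → max 109.7 km
Only Point A has all residuals ≈ 0.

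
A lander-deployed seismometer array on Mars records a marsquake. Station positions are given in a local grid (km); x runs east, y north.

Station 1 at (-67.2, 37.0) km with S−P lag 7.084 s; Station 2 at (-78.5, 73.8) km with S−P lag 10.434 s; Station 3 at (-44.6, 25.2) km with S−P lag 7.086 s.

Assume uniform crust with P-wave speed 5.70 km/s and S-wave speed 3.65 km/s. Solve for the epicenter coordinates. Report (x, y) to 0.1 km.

Distance from S−P lag: d = Δt · v_P v_S / (v_P − v_S) = Δt · (5.70·3.65)/(5.70−3.65) ≈ 10.1488·Δt.
So d_Station 1 = 71.89, d_Station 2 = 105.89, d_Station 3 = 71.91 km.
Circle about each station: (x + 67.2)² + (y − 37.0)² = 71.89²; (x + 78.5)² + (y − 73.8)² = 105.89²; (x + 44.6)² + (y − 25.2)² = 71.91².
Subtracting pairs of circle equations eliminates x²+y² and gives linear equations (the radical axes):
-22.6 x + 73.6 y = -320.67
45.2 x − 23.6 y = -3263.52
Solving the 2×2 system: x ≈ -88.7, y ≈ -31.6 km.

x ≈ -88.7 km, y ≈ -31.6 km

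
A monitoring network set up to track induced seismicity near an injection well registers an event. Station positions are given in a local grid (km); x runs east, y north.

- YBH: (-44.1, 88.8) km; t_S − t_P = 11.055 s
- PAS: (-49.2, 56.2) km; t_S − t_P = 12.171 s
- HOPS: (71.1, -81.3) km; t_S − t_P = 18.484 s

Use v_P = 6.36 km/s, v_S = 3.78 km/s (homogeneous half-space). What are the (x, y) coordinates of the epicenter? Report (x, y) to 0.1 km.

Distance from S−P lag: d = Δt · v_P v_S / (v_P − v_S) = Δt · (6.36·3.78)/(6.36−3.78) ≈ 9.3181·Δt.
So d_YBH = 103.01, d_PAS = 113.41, d_HOPS = 172.24 km.
Circle about each station: (x + 44.1)² + (y − 88.8)² = 103.01²; (x + 49.2)² + (y − 56.2)² = 113.41²; (x − 71.1)² + (y + 81.3)² = 172.24².
Subtracting pairs of circle equations eliminates x²+y² and gives linear equations (the radical axes):
-10.2 x − 65.2 y = -6501.94
230.4 x − 340.2 y = -17220.91
Solving the 2×2 system: x ≈ 58.9, y ≈ 90.5 km.

58.9 km east, 90.5 km north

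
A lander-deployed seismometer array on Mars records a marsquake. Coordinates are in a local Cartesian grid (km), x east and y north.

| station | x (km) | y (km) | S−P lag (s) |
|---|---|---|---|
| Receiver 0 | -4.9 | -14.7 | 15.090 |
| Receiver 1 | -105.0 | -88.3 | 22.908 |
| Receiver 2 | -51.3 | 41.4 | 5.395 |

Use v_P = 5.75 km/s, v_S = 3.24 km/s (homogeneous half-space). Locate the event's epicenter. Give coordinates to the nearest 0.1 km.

-68.2 km east, 77.7 km north

Distance from S−P lag: d = Δt · v_P v_S / (v_P − v_S) = Δt · (5.75·3.24)/(5.75−3.24) ≈ 7.4223·Δt.
So d_Receiver 0 = 112.00, d_Receiver 1 = 170.03, d_Receiver 2 = 40.04 km.
Circle about each station: (x + 4.9)² + (y + 14.7)² = 112.00²; (x + 105.0)² + (y + 88.3)² = 170.03²; (x + 51.3)² + (y − 41.4)² = 40.04².
Subtracting the Receiver 0 equation from the Receiver 1 and Receiver 2 equations removes the quadratic terms:
-200.2 x − 147.2 y = 2215.59
-92.8 x + 112.2 y = 15046.35
Solving the 2×2 system: x ≈ -68.2, y ≈ 77.7 km.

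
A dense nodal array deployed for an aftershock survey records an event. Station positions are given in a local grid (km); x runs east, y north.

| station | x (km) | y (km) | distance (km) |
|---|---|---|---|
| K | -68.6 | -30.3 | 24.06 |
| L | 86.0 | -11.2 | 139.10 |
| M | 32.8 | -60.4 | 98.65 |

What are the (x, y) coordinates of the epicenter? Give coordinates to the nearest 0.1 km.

Circle about each station: (x + 68.6)² + (y + 30.3)² = 24.06²; (x − 86.0)² + (y + 11.2)² = 139.10²; (x − 32.8)² + (y + 60.4)² = 98.65².
Subtracting the K equation from the L and M equations removes the quadratic terms:
309.2 x + 38.2 y = -16872.54
202.8 x − 60.2 y = -10052.99
Solving the 2×2 system: x ≈ -53.1, y ≈ -11.9 km.
Check against K (with the unrounded x, y): √((x + 68.6)²+(y + 30.3)²) = 24.07 ≈ 24.06 km. ✓

-53.1 km east, -11.9 km north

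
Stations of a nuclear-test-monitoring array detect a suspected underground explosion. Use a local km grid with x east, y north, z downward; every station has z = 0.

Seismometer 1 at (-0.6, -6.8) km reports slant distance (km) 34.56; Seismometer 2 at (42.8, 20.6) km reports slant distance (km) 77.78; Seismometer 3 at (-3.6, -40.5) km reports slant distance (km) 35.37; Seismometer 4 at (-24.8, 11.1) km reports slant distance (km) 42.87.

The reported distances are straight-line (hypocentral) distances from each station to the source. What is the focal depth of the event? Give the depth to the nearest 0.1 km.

Each station gives a sphere (x−x_i)² + (y−y_i)² + z² = d_i² (stations at z=0).
Subtracting the Seismometer 1 sphere from Seismometer 2 and Seismometer 3: z² cancels, leaving linear equations in x and y:
86.8 x + 54.8 y = -2645.73
-6.0 x − 67.4 y = 1549.97
Solving: x ≈ -16.913, y ≈ -21.491 km (keep extra digits for the depth step; rounded: -16.9, -21.5).
Then from the Seismometer 1 sphere: z² = 34.56² − (x + 0.6)² − (y + 6.8)² with x = -16.913, y = -21.491, so z ≈ 26.692 ≈ 26.7 km.

depth ≈ 26.7 km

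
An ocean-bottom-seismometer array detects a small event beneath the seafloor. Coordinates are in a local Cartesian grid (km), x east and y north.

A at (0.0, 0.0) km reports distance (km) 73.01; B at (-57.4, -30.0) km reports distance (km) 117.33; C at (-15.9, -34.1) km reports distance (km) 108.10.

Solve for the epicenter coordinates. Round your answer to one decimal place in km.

Circle about each station: x² + y² = 73.01²; (x + 57.4)² + (y + 30.0)² = 117.33²; (x + 15.9)² + (y + 34.1)² = 108.10².
Subtracting pairs of circle equations eliminates x²+y² and gives linear equations (the radical axes):
-114.8 x − 60.0 y = -4241.11
-31.8 x − 68.2 y = -4939.53
Solving the 2×2 system: x ≈ -1.2, y ≈ 73.0 km.
Check against A (with the unrounded x, y): √(x²+y²) = 73.00 ≈ 73.01 km. ✓

x ≈ -1.2 km, y ≈ 73.0 km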